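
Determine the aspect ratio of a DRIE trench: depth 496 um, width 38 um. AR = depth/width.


Step 1: AR = depth / width
Step 2: AR = 496 / 38
AR = 13.1


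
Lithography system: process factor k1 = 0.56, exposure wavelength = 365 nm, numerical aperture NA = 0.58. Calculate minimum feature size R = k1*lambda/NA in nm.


Step 1: Identify values: k1 = 0.56, lambda = 365 nm, NA = 0.58
Step 2: R = k1 * lambda / NA
R = 0.56 * 365 / 0.58
R = 352.4 nm


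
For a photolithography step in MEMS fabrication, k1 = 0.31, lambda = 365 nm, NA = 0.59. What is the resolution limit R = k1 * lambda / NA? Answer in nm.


Step 1: Identify values: k1 = 0.31, lambda = 365 nm, NA = 0.59
Step 2: R = k1 * lambda / NA
R = 0.31 * 365 / 0.59
R = 191.8 nm


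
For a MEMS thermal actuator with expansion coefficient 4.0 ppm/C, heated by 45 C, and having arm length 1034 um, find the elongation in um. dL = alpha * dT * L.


Step 1: Convert CTE: alpha = 4.0 ppm/C = 4.0e-6 /C
Step 2: dL = 4.0e-6 * 45 * 1034
dL = 0.1861 um


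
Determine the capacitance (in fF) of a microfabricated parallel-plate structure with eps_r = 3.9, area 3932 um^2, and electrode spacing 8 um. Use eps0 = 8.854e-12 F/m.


Step 1: Convert area to m^2: A = 3932e-12 m^2
Step 2: Convert gap to m: d = 8e-6 m
Step 3: C = eps0 * eps_r * A / d
C = 8.854e-12 * 3.9 * 3932e-12 / 8e-6
Step 4: Convert to fF (multiply by 1e15).
C = 16.97 fF


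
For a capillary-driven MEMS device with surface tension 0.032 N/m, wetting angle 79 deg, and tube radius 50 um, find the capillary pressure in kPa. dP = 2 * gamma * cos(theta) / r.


Step 1: cos(79 deg) = 0.1908
Step 2: Convert r to m: r = 50e-6 m
Step 3: dP = 2 * 0.032 * 0.1908 / 50e-6 = 244.2 Pa
Step 4: Convert Pa to kPa (divide by 1000).
dP = 0.24 kPa


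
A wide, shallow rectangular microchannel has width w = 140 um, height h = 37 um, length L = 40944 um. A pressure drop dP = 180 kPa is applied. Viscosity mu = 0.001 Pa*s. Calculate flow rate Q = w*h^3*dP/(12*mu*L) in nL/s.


Step 1: Convert all dimensions to SI (meters).
w = 140e-6 m, h = 37e-6 m, L = 40944e-6 m, dP = 180e3 Pa
Step 2: Q = w * h^3 * dP / (12 * mu * L)
Q = 140e-6 * (37e-6)^3 * 180e3 / (12 * 0.001 * 40944e-6) = 2.5979704e-09 m^3/s
Step 3: Convert Q from m^3/s to nL/s (1 m^3 = 1e12 nL, so multiply by 1e12).
Q = 2597.97 nL/s


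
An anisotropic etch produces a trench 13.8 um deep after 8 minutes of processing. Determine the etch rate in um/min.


Step 1: Etch rate = depth / time
Step 2: rate = 13.8 / 8
rate = 1.725 um/min


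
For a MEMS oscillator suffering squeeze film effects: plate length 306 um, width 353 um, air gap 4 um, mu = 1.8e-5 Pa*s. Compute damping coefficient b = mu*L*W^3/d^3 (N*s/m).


Step 1: Convert to SI.
L = 306e-6 m, W = 353e-6 m, d = 4e-6 m
Step 2: W^3 = (353e-6)^3 = 4.40e-11 m^3
Step 3: d^3 = (4e-6)^3 = 6.40e-17 m^3
Step 4: b = 1.8e-5 * 306e-6 * 4.40e-11 / 6.40e-17
b = 3.79e-03 N*s/m


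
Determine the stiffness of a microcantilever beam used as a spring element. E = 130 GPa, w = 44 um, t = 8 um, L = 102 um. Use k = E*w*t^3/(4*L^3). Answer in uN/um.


Step 1: Convert E to consistent units (1 GPa = 1000 uN/um^2).
E = 130 GPa = 130000 uN/um^2
Step 2: Compute t^3 = 8^3 = 512
Step 3: Compute L^3 = 102^3 = 1061208
Step 4: k = 130000 * 44 * 512 / (4 * 1061208)
k = 689.9307 uN/um


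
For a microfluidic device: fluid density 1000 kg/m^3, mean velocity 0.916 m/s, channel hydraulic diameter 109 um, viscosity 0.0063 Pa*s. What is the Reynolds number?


Step 1: Convert Dh to meters: Dh = 109e-6 m
Step 2: Re = rho * v * Dh / mu
Re = 1000 * 0.916 * 109e-6 / 0.0063
Re = 15.848


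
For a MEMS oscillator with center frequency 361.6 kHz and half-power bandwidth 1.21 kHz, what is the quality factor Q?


Step 1: Q = f0 / bandwidth
Step 2: Q = 361.6 / 1.21
Q = 298.8


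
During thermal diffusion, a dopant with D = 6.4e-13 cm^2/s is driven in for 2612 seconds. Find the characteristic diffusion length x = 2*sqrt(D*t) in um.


Step 1: Compute D*t = 6.4e-13 * 2612 = 1.67168e-09 cm^2
Step 2: sqrt(D*t) = 4.0886e-05 cm
Step 3: x = 2 * 4.0886e-05 cm = 8.1772e-05 cm
Step 4: Convert to um (1 cm = 1e4 um): x = 0.818 um


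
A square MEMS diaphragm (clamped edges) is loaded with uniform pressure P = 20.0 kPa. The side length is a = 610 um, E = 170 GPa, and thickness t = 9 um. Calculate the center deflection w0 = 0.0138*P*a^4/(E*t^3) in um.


Step 1: Convert pressure to compatible units (E is in GPa, so P in GPa).
P = 20.0 kPa = 20.0e-6 GPa
Step 2: Compute numerator: 0.0138 * P * a^4.
a^4 = 610^4 = 138458410000
numerator = 0.0138 * 20.0e-6 * 138458410000 = 3.82145e+04
Step 3: Compute denominator: E * t^3 = 170 * 9^3 = 123930
Step 4: w0 = numerator / denominator = 3.82145e+04 / 123930 = 0.3084 um


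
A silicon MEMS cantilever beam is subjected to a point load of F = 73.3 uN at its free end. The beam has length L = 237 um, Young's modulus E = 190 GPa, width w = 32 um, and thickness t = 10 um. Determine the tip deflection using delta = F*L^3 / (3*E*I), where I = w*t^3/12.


Step 1: Calculate the second moment of area.
I = w * t^3 / 12 = 32 * 10^3 / 12 = 2666.6667 um^4
Step 2: Convert E to consistent units (1 GPa = 1000 uN/um^2).
E = 190 GPa = 190000 uN/um^2
Step 3: Calculate tip deflection.
delta = F * L^3 / (3 * E * I)
delta = 73.3 * 237^3 / (3 * 190000 * 2666.6667)
delta = 0.642 um


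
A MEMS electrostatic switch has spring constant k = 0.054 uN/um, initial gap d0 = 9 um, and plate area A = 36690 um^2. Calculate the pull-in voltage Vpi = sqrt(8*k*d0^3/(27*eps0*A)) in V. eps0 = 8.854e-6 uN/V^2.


Step 1: Compute numerator: 8 * k * d0^3 = 8 * 0.054 * 9^3 = 314.928
Step 2: Compute denominator: 27 * eps0 * A = 27 * 8.854e-6 * 36690 = 8.771038
Step 3: Vpi = sqrt(314.928 / 8.771038)
Vpi = 5.99 V


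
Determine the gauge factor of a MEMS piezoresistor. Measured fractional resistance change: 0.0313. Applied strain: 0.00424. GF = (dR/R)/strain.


Step 1: Identify values.
dR/R = 0.0313, strain = 0.00424
Step 2: GF = (dR/R) / strain = 0.0313 / 0.00424
GF = 7.4


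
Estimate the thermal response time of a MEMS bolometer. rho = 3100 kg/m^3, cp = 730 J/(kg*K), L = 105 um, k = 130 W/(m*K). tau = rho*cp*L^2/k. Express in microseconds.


Step 1: Convert L to m: L = 105e-6 m
Step 2: L^2 = (105e-6)^2 = 1.1025e-08 m^2
Step 3: tau = 3100 * 730 * 1.1025e-08 / 130 = 1.919198e-04 s
Step 4: Convert to microseconds (multiply by 1e6).
tau = 191.92 us


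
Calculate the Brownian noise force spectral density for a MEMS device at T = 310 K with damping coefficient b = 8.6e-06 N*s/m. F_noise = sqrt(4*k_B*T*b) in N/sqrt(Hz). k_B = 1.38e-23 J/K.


Step 1: Compute 4 * k_B * T * b
= 4 * 1.38e-23 * 310 * 8.6e-06
= 1.4716e-25 N^2/Hz
Step 2: F_noise = sqrt(1.4716e-25)
F_noise = 3.84e-13 N/sqrt(Hz)


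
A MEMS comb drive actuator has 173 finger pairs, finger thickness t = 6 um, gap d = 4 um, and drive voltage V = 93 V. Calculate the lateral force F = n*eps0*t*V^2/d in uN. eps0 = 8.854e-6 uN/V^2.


Step 1: Parameters: n=173, eps0=8.854e-6 uN/V^2, t=6 um, V=93 V, d=4 um
Step 2: V^2 = 8649
Step 3: F = 173 * 8.854e-6 * 6 * 8649 / 4
F = 19.872 uN


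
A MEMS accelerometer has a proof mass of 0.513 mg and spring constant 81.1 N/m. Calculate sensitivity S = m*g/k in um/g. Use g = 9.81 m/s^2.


Step 1: Convert mass: m = 0.513 mg = 5.13e-07 kg
Step 2: S = m * g / k = 5.13e-07 * 9.81 / 81.1
Step 3: S = 6.21e-08 m/g
Step 4: Convert to um/g: S = 0.062 um/g


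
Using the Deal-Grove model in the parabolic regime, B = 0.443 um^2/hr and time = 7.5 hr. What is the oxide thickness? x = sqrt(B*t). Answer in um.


Step 1: Compute B*t = 0.443 * 7.5 = 3.3225
Step 2: x = sqrt(3.3225)
x = 1.823 um


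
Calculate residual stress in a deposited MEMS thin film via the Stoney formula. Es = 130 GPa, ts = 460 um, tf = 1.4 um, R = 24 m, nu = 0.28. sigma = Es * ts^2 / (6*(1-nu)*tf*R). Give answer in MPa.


Step 1: Compute numerator: Es * ts^2 = 130 * 460^2 = 27508000 (GPa*um^2)
Step 2: Compute denominator (R in um): 6*(1-nu)*tf*R = 6*0.72*1.4*24e6 = 145152000.0 (um^2)
Step 3: sigma (GPa) = 27508000 / 145152000.0 = 1.89512e-01 GPa
Step 4: Convert to MPa (x1000): sigma = 189.5 MPa


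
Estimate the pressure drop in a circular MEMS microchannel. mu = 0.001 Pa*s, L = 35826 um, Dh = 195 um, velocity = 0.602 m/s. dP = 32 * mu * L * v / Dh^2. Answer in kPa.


Step 1: Convert to SI: L = 35826e-6 m, Dh = 195e-6 m
Step 2: dP = 32 * 0.001 * 35826e-6 * 0.602 / (195e-6)^2
Step 3: dP = 18149.96 Pa
Step 4: Convert to kPa: dP = 18.15 kPa


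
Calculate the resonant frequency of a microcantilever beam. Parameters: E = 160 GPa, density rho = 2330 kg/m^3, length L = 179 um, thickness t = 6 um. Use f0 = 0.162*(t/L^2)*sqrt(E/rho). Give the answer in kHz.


Step 1: Convert units to SI.
t_SI = 6e-6 m, L_SI = 179e-6 m
Step 2: Calculate sqrt(E/rho).
sqrt(160e9 / 2330) = 8286.71 m/s
Step 3: Compute f0.
f0 = 0.162 * 6e-6 / (179e-6)^2 * 8286.71 = 251386.7 Hz = 251.39 kHz


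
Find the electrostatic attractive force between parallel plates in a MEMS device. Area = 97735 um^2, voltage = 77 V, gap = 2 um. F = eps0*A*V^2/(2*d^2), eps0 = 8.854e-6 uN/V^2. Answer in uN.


Step 1: Identify parameters.
eps0 = 8.854e-6 uN/V^2, A = 97735 um^2, V = 77 V, d = 2 um
Step 2: Compute V^2 = 77^2 = 5929
Step 3: Compute d^2 = 2^2 = 4
Step 4: F = 0.5 * 8.854e-6 * 97735 * 5929 / 4
F = 641.329 uN


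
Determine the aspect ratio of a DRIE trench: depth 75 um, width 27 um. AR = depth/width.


Step 1: AR = depth / width
Step 2: AR = 75 / 27
AR = 2.8


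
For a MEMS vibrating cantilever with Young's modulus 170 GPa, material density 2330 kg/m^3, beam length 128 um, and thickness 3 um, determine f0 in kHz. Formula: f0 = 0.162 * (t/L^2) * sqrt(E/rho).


Step 1: Convert units to SI.
t_SI = 3e-6 m, L_SI = 128e-6 m
Step 2: Calculate sqrt(E/rho).
sqrt(170e9 / 2330) = 8541.74 m/s
Step 3: Compute f0.
f0 = 0.162 * 3e-6 / (128e-6)^2 * 8541.74 = 253374.4 Hz = 253.37 kHz


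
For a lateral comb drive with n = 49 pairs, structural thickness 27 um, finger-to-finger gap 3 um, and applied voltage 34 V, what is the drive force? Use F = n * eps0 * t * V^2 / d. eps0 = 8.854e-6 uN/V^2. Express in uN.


Step 1: Parameters: n=49, eps0=8.854e-6 uN/V^2, t=27 um, V=34 V, d=3 um
Step 2: V^2 = 1156
Step 3: F = 49 * 8.854e-6 * 27 * 1156 / 3
F = 4.514 uN


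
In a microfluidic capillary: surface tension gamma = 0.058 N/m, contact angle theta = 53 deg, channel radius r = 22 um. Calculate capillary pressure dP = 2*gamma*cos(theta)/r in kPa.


Step 1: cos(53 deg) = 0.6018
Step 2: Convert r to m: r = 22e-6 m
Step 3: dP = 2 * 0.058 * 0.6018 / 22e-6 = 3173.1 Pa
Step 4: Convert Pa to kPa (divide by 1000).
dP = 3.17 kPa


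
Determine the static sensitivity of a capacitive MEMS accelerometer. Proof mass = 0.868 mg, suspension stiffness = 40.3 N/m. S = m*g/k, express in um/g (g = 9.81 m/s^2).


Step 1: Convert mass: m = 0.868 mg = 8.68e-07 kg
Step 2: S = m * g / k = 8.68e-07 * 9.81 / 40.3
Step 3: S = 2.11e-07 m/g
Step 4: Convert to um/g: S = 0.211 um/g


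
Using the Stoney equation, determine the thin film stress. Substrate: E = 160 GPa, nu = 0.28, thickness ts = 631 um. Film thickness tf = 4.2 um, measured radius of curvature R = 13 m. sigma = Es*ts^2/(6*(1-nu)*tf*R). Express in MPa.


Step 1: Compute numerator: Es * ts^2 = 160 * 631^2 = 63705760 (GPa*um^2)
Step 2: Compute denominator (R in um): 6*(1-nu)*tf*R = 6*0.72*4.2*13e6 = 235872000.0 (um^2)
Step 3: sigma (GPa) = 63705760 / 235872000.0 = 2.70086e-01 GPa
Step 4: Convert to MPa (x1000): sigma = 270.1 MPa


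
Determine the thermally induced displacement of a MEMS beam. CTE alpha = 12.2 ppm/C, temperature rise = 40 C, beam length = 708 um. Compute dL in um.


Step 1: Convert CTE: alpha = 12.2 ppm/C = 12.2e-6 /C
Step 2: dL = 12.2e-6 * 40 * 708
dL = 0.3455 um


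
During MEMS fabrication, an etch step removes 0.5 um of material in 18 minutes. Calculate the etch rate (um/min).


Step 1: Etch rate = depth / time
Step 2: rate = 0.5 / 18
rate = 0.028 um/min


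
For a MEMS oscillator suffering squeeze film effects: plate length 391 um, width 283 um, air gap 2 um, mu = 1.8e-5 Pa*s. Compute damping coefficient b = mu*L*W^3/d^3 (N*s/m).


Step 1: Convert to SI.
L = 391e-6 m, W = 283e-6 m, d = 2e-6 m
Step 2: W^3 = (283e-6)^3 = 2.27e-11 m^3
Step 3: d^3 = (2e-6)^3 = 8.00e-18 m^3
Step 4: b = 1.8e-5 * 391e-6 * 2.27e-11 / 8.00e-18
b = 1.99e-02 N*s/m


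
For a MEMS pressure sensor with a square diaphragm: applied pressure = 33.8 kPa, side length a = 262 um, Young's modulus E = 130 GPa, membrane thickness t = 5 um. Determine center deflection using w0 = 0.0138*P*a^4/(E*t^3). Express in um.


Step 1: Convert pressure to compatible units (E is in GPa, so P in GPa).
P = 33.8 kPa = 33.8e-6 GPa
Step 2: Compute numerator: 0.0138 * P * a^4.
a^4 = 262^4 = 4711998736
numerator = 0.0138 * 33.8e-6 * 4711998736 = 2.19786e+03
Step 3: Compute denominator: E * t^3 = 130 * 5^3 = 16250
Step 4: w0 = numerator / denominator = 2.19786e+03 / 16250 = 0.1353 um


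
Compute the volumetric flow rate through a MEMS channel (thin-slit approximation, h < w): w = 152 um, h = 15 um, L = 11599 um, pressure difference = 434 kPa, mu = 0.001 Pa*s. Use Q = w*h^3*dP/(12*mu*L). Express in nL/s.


Step 1: Convert all dimensions to SI (meters).
w = 152e-6 m, h = 15e-6 m, L = 11599e-6 m, dP = 434e3 Pa
Step 2: Q = w * h^3 * dP / (12 * mu * L)
Q = 152e-6 * (15e-6)^3 * 434e3 / (12 * 0.001 * 11599e-6) = 1.59957755e-09 m^3/s
Step 3: Convert Q from m^3/s to nL/s (1 m^3 = 1e12 nL, so multiply by 1e12).
Q = 1599.578 nL/s


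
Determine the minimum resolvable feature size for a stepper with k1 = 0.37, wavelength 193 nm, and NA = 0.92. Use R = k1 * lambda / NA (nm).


Step 1: Identify values: k1 = 0.37, lambda = 193 nm, NA = 0.92
Step 2: R = k1 * lambda / NA
R = 0.37 * 193 / 0.92
R = 77.6 nm


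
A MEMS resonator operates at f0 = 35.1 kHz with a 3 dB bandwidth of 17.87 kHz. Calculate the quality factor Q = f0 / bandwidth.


Step 1: Q = f0 / bandwidth
Step 2: Q = 35.1 / 17.87
Q = 2.0


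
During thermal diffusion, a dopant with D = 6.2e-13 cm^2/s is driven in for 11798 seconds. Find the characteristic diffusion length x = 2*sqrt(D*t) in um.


Step 1: Compute D*t = 6.2e-13 * 11798 = 7.31476e-09 cm^2
Step 2: sqrt(D*t) = 8.55264e-05 cm
Step 3: x = 2 * 8.55264e-05 cm = 1.710528e-04 cm
Step 4: Convert to um (1 cm = 1e4 um): x = 1.711 um


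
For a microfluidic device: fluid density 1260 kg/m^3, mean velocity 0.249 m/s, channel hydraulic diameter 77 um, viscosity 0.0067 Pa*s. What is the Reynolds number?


Step 1: Convert Dh to meters: Dh = 77e-6 m
Step 2: Re = rho * v * Dh / mu
Re = 1260 * 0.249 * 77e-6 / 0.0067
Re = 3.606


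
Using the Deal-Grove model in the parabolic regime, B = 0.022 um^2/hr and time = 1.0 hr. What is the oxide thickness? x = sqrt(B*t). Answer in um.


Step 1: Compute B*t = 0.022 * 1.0 = 0.022
Step 2: x = sqrt(0.022)
x = 0.148 um


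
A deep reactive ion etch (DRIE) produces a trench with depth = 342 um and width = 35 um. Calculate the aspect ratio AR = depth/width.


Step 1: AR = depth / width
Step 2: AR = 342 / 35
AR = 9.8


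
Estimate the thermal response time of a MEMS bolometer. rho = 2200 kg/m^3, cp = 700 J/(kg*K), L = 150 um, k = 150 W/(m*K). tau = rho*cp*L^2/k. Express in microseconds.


Step 1: Convert L to m: L = 150e-6 m
Step 2: L^2 = (150e-6)^2 = 2.25e-08 m^2
Step 3: tau = 2200 * 700 * 2.25e-08 / 150 = 2.31e-04 s
Step 4: Convert to microseconds (multiply by 1e6).
tau = 231.0 us


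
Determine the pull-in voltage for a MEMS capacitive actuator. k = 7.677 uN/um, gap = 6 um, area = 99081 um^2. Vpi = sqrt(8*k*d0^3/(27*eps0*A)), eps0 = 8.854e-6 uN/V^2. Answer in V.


Step 1: Compute numerator: 8 * k * d0^3 = 8 * 7.677 * 6^3 = 13265.856
Step 2: Compute denominator: 27 * eps0 * A = 27 * 8.854e-6 * 99081 = 23.686106
Step 3: Vpi = sqrt(13265.856 / 23.686106)
Vpi = 23.67 V


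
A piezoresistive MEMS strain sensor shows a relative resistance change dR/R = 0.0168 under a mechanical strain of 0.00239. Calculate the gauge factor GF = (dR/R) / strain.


Step 1: Identify values.
dR/R = 0.0168, strain = 0.00239
Step 2: GF = (dR/R) / strain = 0.0168 / 0.00239
GF = 7.0


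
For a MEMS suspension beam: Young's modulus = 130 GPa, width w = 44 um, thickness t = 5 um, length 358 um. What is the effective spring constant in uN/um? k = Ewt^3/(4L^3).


Step 1: Convert E to consistent units (1 GPa = 1000 uN/um^2).
E = 130 GPa = 130000 uN/um^2
Step 2: Compute t^3 = 5^3 = 125
Step 3: Compute L^3 = 358^3 = 45882712
Step 4: k = 130000 * 44 * 125 / (4 * 45882712)
k = 3.8958 uN/um


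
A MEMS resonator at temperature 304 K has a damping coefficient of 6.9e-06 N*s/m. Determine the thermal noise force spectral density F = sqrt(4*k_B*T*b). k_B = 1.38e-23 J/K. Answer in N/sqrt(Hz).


Step 1: Compute 4 * k_B * T * b
= 4 * 1.38e-23 * 304 * 6.9e-06
= 1.1579e-25 N^2/Hz
Step 2: F_noise = sqrt(1.1579e-25)
F_noise = 3.40e-13 N/sqrt(Hz)


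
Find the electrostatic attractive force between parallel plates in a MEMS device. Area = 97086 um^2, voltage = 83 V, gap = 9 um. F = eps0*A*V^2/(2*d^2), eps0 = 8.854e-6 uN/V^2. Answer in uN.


Step 1: Identify parameters.
eps0 = 8.854e-6 uN/V^2, A = 97086 um^2, V = 83 V, d = 9 um
Step 2: Compute V^2 = 83^2 = 6889
Step 3: Compute d^2 = 9^2 = 81
Step 4: F = 0.5 * 8.854e-6 * 97086 * 6889 / 81
F = 36.554 uN


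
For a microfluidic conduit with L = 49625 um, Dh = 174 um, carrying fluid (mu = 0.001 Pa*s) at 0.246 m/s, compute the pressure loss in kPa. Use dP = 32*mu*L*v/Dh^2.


Step 1: Convert to SI: L = 49625e-6 m, Dh = 174e-6 m
Step 2: dP = 32 * 0.001 * 49625e-6 * 0.246 / (174e-6)^2
Step 3: dP = 12902.89 Pa
Step 4: Convert to kPa: dP = 12.9 kPa


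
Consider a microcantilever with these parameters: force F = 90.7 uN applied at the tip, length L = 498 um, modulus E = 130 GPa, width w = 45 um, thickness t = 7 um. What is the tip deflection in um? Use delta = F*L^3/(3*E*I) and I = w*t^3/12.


Step 1: Calculate the second moment of area.
I = w * t^3 / 12 = 45 * 7^3 / 12 = 1286.25 um^4
Step 2: Convert E to consistent units (1 GPa = 1000 uN/um^2).
E = 130 GPa = 130000 uN/um^2
Step 3: Calculate tip deflection.
delta = F * L^3 / (3 * E * I)
delta = 90.7 * 498^3 / (3 * 130000 * 1286.25)
delta = 22.3309 um


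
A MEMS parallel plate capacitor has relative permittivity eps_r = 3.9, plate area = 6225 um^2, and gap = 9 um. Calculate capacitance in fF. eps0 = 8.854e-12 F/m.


Step 1: Convert area to m^2: A = 6225e-12 m^2
Step 2: Convert gap to m: d = 9e-6 m
Step 3: C = eps0 * eps_r * A / d
C = 8.854e-12 * 3.9 * 6225e-12 / 9e-6
Step 4: Convert to fF (multiply by 1e15).
C = 23.88 fF


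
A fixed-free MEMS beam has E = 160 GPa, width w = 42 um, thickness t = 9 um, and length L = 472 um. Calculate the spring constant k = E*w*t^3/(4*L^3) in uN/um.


Step 1: Convert E to consistent units (1 GPa = 1000 uN/um^2).
E = 160 GPa = 160000 uN/um^2
Step 2: Compute t^3 = 9^3 = 729
Step 3: Compute L^3 = 472^3 = 105154048
Step 4: k = 160000 * 42 * 729 / (4 * 105154048)
k = 11.6469 uN/um


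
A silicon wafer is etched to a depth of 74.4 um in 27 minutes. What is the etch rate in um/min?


Step 1: Etch rate = depth / time
Step 2: rate = 74.4 / 27
rate = 2.756 um/min


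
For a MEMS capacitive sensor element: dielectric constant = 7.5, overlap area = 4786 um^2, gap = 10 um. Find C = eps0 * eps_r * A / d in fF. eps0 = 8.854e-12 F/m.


Step 1: Convert area to m^2: A = 4786e-12 m^2
Step 2: Convert gap to m: d = 10e-6 m
Step 3: C = eps0 * eps_r * A / d
C = 8.854e-12 * 7.5 * 4786e-12 / 10e-6
Step 4: Convert to fF (multiply by 1e15).
C = 31.78 fF


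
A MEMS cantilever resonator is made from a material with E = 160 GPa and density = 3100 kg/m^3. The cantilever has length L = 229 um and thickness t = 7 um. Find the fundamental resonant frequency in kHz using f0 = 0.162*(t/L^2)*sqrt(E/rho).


Step 1: Convert units to SI.
t_SI = 7e-6 m, L_SI = 229e-6 m
Step 2: Calculate sqrt(E/rho).
sqrt(160e9 / 3100) = 7184.21 m/s
Step 3: Compute f0.
f0 = 0.162 * 7e-6 / (229e-6)^2 * 7184.21 = 155353.5 Hz = 155.35 kHz


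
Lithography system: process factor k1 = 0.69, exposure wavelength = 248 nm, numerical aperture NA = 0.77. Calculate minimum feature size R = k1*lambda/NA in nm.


Step 1: Identify values: k1 = 0.69, lambda = 248 nm, NA = 0.77
Step 2: R = k1 * lambda / NA
R = 0.69 * 248 / 0.77
R = 222.2 nm


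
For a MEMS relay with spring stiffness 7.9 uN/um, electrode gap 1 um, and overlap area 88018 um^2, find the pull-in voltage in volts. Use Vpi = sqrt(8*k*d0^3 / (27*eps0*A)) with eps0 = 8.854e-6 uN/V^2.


Step 1: Compute numerator: 8 * k * d0^3 = 8 * 7.9 * 1^3 = 63.2
Step 2: Compute denominator: 27 * eps0 * A = 27 * 8.854e-6 * 88018 = 21.041407
Step 3: Vpi = sqrt(63.2 / 21.041407)
Vpi = 1.73 V


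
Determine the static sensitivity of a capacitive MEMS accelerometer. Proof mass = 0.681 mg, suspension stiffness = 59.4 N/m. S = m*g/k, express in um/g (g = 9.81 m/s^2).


Step 1: Convert mass: m = 0.681 mg = 6.81e-07 kg
Step 2: S = m * g / k = 6.81e-07 * 9.81 / 59.4
Step 3: S = 1.12e-07 m/g
Step 4: Convert to um/g: S = 0.112 um/g


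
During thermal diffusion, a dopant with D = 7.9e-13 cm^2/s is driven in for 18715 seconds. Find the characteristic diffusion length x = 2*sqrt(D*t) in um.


Step 1: Compute D*t = 7.9e-13 * 18715 = 1.478485e-08 cm^2
Step 2: sqrt(D*t) = 1.21593e-04 cm
Step 3: x = 2 * 1.21593e-04 cm = 2.43186e-04 cm
Step 4: Convert to um (1 cm = 1e4 um): x = 2.432 um


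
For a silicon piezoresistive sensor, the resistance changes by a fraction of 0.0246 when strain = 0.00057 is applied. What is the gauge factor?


Step 1: Identify values.
dR/R = 0.0246, strain = 0.00057
Step 2: GF = (dR/R) / strain = 0.0246 / 0.00057
GF = 43.2


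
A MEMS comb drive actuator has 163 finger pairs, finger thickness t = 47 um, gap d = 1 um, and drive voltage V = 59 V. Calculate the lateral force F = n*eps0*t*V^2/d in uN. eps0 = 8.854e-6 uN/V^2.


Step 1: Parameters: n=163, eps0=8.854e-6 uN/V^2, t=47 um, V=59 V, d=1 um
Step 2: V^2 = 3481
Step 3: F = 163 * 8.854e-6 * 47 * 3481 / 1
F = 236.118 uN


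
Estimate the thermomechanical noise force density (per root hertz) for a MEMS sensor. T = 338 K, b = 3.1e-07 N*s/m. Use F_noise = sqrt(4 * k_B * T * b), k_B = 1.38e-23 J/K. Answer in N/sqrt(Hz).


Step 1: Compute 4 * k_B * T * b
= 4 * 1.38e-23 * 338 * 3.1e-07
= 5.7839e-27 N^2/Hz
Step 2: F_noise = sqrt(5.7839e-27)
F_noise = 7.61e-14 N/sqrt(Hz)


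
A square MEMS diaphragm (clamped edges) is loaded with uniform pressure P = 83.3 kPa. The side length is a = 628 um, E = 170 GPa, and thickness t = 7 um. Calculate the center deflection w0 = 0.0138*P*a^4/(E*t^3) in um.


Step 1: Convert pressure to compatible units (E is in GPa, so P in GPa).
P = 83.3 kPa = 83.3e-6 GPa
Step 2: Compute numerator: 0.0138 * P * a^4.
a^4 = 628^4 = 155538739456
numerator = 0.0138 * 83.3e-6 * 155538739456 = 1.78798e+05
Step 3: Compute denominator: E * t^3 = 170 * 7^3 = 58310
Step 4: w0 = numerator / denominator = 1.78798e+05 / 58310 = 3.0663 um


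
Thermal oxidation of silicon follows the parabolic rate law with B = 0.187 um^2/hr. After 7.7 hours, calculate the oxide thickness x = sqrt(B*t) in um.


Step 1: Compute B*t = 0.187 * 7.7 = 1.4399
Step 2: x = sqrt(1.4399)
x = 1.2 um


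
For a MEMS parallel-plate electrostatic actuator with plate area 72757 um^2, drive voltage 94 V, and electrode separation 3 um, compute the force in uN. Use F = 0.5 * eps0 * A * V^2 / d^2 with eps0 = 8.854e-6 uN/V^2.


Step 1: Identify parameters.
eps0 = 8.854e-6 uN/V^2, A = 72757 um^2, V = 94 V, d = 3 um
Step 2: Compute V^2 = 94^2 = 8836
Step 3: Compute d^2 = 3^2 = 9
Step 4: F = 0.5 * 8.854e-6 * 72757 * 8836 / 9
F = 316.226 uN


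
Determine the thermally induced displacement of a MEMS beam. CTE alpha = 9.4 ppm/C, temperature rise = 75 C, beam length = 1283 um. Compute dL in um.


Step 1: Convert CTE: alpha = 9.4 ppm/C = 9.4e-6 /C
Step 2: dL = 9.4e-6 * 75 * 1283
dL = 0.9045 um


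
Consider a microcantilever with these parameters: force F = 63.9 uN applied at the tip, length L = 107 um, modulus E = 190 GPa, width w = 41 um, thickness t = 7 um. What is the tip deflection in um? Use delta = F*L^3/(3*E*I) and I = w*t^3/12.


Step 1: Calculate the second moment of area.
I = w * t^3 / 12 = 41 * 7^3 / 12 = 1171.9167 um^4
Step 2: Convert E to consistent units (1 GPa = 1000 uN/um^2).
E = 190 GPa = 190000 uN/um^2
Step 3: Calculate tip deflection.
delta = F * L^3 / (3 * E * I)
delta = 63.9 * 107^3 / (3 * 190000 * 1171.9167)
delta = 0.1172 um


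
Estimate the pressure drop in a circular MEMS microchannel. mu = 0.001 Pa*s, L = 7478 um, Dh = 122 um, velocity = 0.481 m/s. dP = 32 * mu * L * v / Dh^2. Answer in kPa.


Step 1: Convert to SI: L = 7478e-6 m, Dh = 122e-6 m
Step 2: dP = 32 * 0.001 * 7478e-6 * 0.481 / (122e-6)^2
Step 3: dP = 7733.23 Pa
Step 4: Convert to kPa: dP = 7.73 kPa


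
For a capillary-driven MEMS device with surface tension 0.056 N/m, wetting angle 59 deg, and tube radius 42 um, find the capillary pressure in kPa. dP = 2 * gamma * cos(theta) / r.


Step 1: cos(59 deg) = 0.515
Step 2: Convert r to m: r = 42e-6 m
Step 3: dP = 2 * 0.056 * 0.515 / 42e-6 = 1373.3 Pa
Step 4: Convert Pa to kPa (divide by 1000).
dP = 1.37 kPa


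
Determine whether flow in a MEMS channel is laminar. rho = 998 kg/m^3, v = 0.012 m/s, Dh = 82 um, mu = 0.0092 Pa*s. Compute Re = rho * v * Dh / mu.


Step 1: Convert Dh to meters: Dh = 82e-6 m
Step 2: Re = rho * v * Dh / mu
Re = 998 * 0.012 * 82e-6 / 0.0092
Re = 0.107
Since Re = 0.107 is below ~2300, the flow is laminar.


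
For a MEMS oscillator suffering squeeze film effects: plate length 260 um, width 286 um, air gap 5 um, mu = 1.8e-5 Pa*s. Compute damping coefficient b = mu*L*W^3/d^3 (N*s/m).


Step 1: Convert to SI.
L = 260e-6 m, W = 286e-6 m, d = 5e-6 m
Step 2: W^3 = (286e-6)^3 = 2.34e-11 m^3
Step 3: d^3 = (5e-6)^3 = 1.25e-16 m^3
Step 4: b = 1.8e-5 * 260e-6 * 2.34e-11 / 1.25e-16
b = 8.76e-04 N*s/m


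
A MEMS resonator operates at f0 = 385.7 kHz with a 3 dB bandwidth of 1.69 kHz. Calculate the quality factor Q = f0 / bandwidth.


Step 1: Q = f0 / bandwidth
Step 2: Q = 385.7 / 1.69
Q = 228.2


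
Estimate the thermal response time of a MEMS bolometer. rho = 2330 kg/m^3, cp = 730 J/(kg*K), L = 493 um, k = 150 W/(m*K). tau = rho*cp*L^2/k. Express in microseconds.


Step 1: Convert L to m: L = 493e-6 m
Step 2: L^2 = (493e-6)^2 = 2.43049e-07 m^2
Step 3: tau = 2330 * 730 * 2.43049e-07 / 150 = 2.75601363e-03 s
Step 4: Convert to microseconds (multiply by 1e6).
tau = 2756.014 us


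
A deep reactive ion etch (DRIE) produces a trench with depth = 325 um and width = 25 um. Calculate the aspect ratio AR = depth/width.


Step 1: AR = depth / width
Step 2: AR = 325 / 25
AR = 13.0


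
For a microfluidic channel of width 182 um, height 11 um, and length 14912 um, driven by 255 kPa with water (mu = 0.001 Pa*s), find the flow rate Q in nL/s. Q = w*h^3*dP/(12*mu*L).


Step 1: Convert all dimensions to SI (meters).
w = 182e-6 m, h = 11e-6 m, L = 14912e-6 m, dP = 255e3 Pa
Step 2: Q = w * h^3 * dP / (12 * mu * L)
Q = 182e-6 * (11e-6)^3 * 255e3 / (12 * 0.001 * 14912e-6) = 3.4520135e-10 m^3/s
Step 3: Convert Q from m^3/s to nL/s (1 m^3 = 1e12 nL, so multiply by 1e12).
Q = 345.201 nL/s


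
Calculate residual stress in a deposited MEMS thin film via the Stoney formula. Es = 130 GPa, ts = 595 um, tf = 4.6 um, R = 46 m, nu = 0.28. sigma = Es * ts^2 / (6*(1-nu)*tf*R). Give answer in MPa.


Step 1: Compute numerator: Es * ts^2 = 130 * 595^2 = 46023250 (GPa*um^2)
Step 2: Compute denominator (R in um): 6*(1-nu)*tf*R = 6*0.72*4.6*46e6 = 914112000.0 (um^2)
Step 3: sigma (GPa) = 46023250 / 914112000.0 = 5.0347e-02 GPa
Step 4: Convert to MPa (x1000): sigma = 50.3 MPa


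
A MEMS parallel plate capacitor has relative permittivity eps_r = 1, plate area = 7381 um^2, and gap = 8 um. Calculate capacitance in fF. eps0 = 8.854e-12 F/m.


Step 1: Convert area to m^2: A = 7381e-12 m^2
Step 2: Convert gap to m: d = 8e-6 m
Step 3: C = eps0 * eps_r * A / d
C = 8.854e-12 * 1 * 7381e-12 / 8e-6
Step 4: Convert to fF (multiply by 1e15).
C = 8.17 fF


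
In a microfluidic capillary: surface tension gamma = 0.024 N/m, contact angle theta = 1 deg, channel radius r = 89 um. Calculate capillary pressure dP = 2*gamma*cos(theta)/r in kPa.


Step 1: cos(1 deg) = 0.9998
Step 2: Convert r to m: r = 89e-6 m
Step 3: dP = 2 * 0.024 * 0.9998 / 89e-6 = 539.2 Pa
Step 4: Convert Pa to kPa (divide by 1000).
dP = 0.54 kPa


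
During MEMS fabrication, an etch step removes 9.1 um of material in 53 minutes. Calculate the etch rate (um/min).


Step 1: Etch rate = depth / time
Step 2: rate = 9.1 / 53
rate = 0.172 um/min


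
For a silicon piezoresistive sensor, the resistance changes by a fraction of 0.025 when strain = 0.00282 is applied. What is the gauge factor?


Step 1: Identify values.
dR/R = 0.025, strain = 0.00282
Step 2: GF = (dR/R) / strain = 0.025 / 0.00282
GF = 8.9


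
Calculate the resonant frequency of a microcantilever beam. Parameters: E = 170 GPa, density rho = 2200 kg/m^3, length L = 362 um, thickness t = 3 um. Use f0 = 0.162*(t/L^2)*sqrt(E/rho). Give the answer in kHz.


Step 1: Convert units to SI.
t_SI = 3e-6 m, L_SI = 362e-6 m
Step 2: Calculate sqrt(E/rho).
sqrt(170e9 / 2200) = 8790.49 m/s
Step 3: Compute f0.
f0 = 0.162 * 3e-6 / (362e-6)^2 * 8790.49 = 32601.1 Hz = 32.6 kHz


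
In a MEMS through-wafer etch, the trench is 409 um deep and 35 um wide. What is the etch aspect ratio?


Step 1: AR = depth / width
Step 2: AR = 409 / 35
AR = 11.7


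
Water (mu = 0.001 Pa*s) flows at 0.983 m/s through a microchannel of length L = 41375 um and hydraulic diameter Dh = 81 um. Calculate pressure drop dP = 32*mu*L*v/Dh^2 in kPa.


Step 1: Convert to SI: L = 41375e-6 m, Dh = 81e-6 m
Step 2: dP = 32 * 0.001 * 41375e-6 * 0.983 / (81e-6)^2
Step 3: dP = 198367.93 Pa
Step 4: Convert to kPa: dP = 198.37 kPa


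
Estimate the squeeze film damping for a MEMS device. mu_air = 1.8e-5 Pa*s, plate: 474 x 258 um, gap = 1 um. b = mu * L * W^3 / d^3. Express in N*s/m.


Step 1: Convert to SI.
L = 474e-6 m, W = 258e-6 m, d = 1e-6 m
Step 2: W^3 = (258e-6)^3 = 1.72e-11 m^3
Step 3: d^3 = (1e-6)^3 = 1.00e-18 m^3
Step 4: b = 1.8e-5 * 474e-6 * 1.72e-11 / 1.00e-18
b = 1.47e-01 N*s/m


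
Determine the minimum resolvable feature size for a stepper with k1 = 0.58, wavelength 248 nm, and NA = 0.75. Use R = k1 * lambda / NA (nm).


Step 1: Identify values: k1 = 0.58, lambda = 248 nm, NA = 0.75
Step 2: R = k1 * lambda / NA
R = 0.58 * 248 / 0.75
R = 191.8 nm


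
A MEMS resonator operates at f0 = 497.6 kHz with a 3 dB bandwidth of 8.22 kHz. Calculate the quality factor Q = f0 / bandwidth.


Step 1: Q = f0 / bandwidth
Step 2: Q = 497.6 / 8.22
Q = 60.5


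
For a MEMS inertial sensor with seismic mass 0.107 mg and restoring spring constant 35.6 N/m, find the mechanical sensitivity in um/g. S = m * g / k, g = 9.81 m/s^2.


Step 1: Convert mass: m = 0.107 mg = 1.07e-07 kg
Step 2: S = m * g / k = 1.07e-07 * 9.81 / 35.6
Step 3: S = 2.95e-08 m/g
Step 4: Convert to um/g: S = 0.029 um/g


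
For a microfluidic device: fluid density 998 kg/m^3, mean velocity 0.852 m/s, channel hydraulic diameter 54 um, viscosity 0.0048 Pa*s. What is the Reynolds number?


Step 1: Convert Dh to meters: Dh = 54e-6 m
Step 2: Re = rho * v * Dh / mu
Re = 998 * 0.852 * 54e-6 / 0.0048
Re = 9.566


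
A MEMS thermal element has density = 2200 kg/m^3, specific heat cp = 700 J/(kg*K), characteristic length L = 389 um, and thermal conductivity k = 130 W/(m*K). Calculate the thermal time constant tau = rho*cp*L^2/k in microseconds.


Step 1: Convert L to m: L = 389e-6 m
Step 2: L^2 = (389e-6)^2 = 1.51321e-07 m^2
Step 3: tau = 2200 * 700 * 1.51321e-07 / 130 = 1.79257185e-03 s
Step 4: Convert to microseconds (multiply by 1e6).
tau = 1792.572 us


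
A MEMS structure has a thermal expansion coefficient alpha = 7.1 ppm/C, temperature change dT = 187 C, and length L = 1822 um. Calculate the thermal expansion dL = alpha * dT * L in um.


Step 1: Convert CTE: alpha = 7.1 ppm/C = 7.1e-6 /C
Step 2: dL = 7.1e-6 * 187 * 1822
dL = 2.4191 um


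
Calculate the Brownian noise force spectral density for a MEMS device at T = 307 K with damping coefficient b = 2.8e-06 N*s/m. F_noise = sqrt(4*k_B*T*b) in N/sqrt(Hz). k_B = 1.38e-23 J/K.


Step 1: Compute 4 * k_B * T * b
= 4 * 1.38e-23 * 307 * 2.8e-06
= 4.7450e-26 N^2/Hz
Step 2: F_noise = sqrt(4.7450e-26)
F_noise = 2.18e-13 N/sqrt(Hz)


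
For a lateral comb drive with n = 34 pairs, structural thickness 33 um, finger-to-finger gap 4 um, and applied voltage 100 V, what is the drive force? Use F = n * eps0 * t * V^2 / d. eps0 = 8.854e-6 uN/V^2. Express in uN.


Step 1: Parameters: n=34, eps0=8.854e-6 uN/V^2, t=33 um, V=100 V, d=4 um
Step 2: V^2 = 10000
Step 3: F = 34 * 8.854e-6 * 33 * 10000 / 4
F = 24.835 uN


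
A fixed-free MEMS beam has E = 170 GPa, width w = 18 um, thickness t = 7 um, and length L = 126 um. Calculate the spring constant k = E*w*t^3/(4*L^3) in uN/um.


Step 1: Convert E to consistent units (1 GPa = 1000 uN/um^2).
E = 170 GPa = 170000 uN/um^2
Step 2: Compute t^3 = 7^3 = 343
Step 3: Compute L^3 = 126^3 = 2000376
Step 4: k = 170000 * 18 * 343 / (4 * 2000376)
k = 131.1728 uN/um


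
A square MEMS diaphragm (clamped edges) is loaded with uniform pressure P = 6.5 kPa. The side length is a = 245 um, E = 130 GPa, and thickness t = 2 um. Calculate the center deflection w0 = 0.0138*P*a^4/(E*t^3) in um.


Step 1: Convert pressure to compatible units (E is in GPa, so P in GPa).
P = 6.5 kPa = 6.5e-6 GPa
Step 2: Compute numerator: 0.0138 * P * a^4.
a^4 = 245^4 = 3603000625
numerator = 0.0138 * 6.5e-6 * 3603000625 = 3.23189e+02
Step 3: Compute denominator: E * t^3 = 130 * 2^3 = 1040
Step 4: w0 = numerator / denominator = 3.23189e+02 / 1040 = 0.3108 um


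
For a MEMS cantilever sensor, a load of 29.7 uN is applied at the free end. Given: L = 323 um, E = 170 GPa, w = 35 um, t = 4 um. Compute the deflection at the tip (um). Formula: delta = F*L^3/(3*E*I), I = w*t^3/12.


Step 1: Calculate the second moment of area.
I = w * t^3 / 12 = 35 * 4^3 / 12 = 186.6667 um^4
Step 2: Convert E to consistent units (1 GPa = 1000 uN/um^2).
E = 170 GPa = 170000 uN/um^2
Step 3: Calculate tip deflection.
delta = F * L^3 / (3 * E * I)
delta = 29.7 * 323^3 / (3 * 170000 * 186.6667)
delta = 10.513 um


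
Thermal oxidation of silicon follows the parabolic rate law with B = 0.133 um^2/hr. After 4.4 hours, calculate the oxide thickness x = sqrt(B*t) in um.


Step 1: Compute B*t = 0.133 * 4.4 = 0.5852
Step 2: x = sqrt(0.5852)
x = 0.765 um


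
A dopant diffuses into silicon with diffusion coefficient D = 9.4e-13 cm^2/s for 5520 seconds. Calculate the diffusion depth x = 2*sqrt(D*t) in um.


Step 1: Compute D*t = 9.4e-13 * 5520 = 5.1888e-09 cm^2
Step 2: sqrt(D*t) = 7.20333e-05 cm
Step 3: x = 2 * 7.20333e-05 cm = 1.440666e-04 cm
Step 4: Convert to um (1 cm = 1e4 um): x = 1.441 um


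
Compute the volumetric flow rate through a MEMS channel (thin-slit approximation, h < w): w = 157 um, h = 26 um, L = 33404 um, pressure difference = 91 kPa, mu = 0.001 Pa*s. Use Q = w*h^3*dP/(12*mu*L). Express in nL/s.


Step 1: Convert all dimensions to SI (meters).
w = 157e-6 m, h = 26e-6 m, L = 33404e-6 m, dP = 91e3 Pa
Step 2: Q = w * h^3 * dP / (12 * mu * L)
Q = 157e-6 * (26e-6)^3 * 91e3 / (12 * 0.001 * 33404e-6) = 6.2644272e-10 m^3/s
Step 3: Convert Q from m^3/s to nL/s (1 m^3 = 1e12 nL, so multiply by 1e12).
Q = 626.443 nL/s


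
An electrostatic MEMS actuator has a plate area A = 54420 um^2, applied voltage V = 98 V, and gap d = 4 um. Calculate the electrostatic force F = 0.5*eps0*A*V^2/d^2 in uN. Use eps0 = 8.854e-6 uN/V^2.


Step 1: Identify parameters.
eps0 = 8.854e-6 uN/V^2, A = 54420 um^2, V = 98 V, d = 4 um
Step 2: Compute V^2 = 98^2 = 9604
Step 3: Compute d^2 = 4^2 = 16
Step 4: F = 0.5 * 8.854e-6 * 54420 * 9604 / 16
F = 144.611 uN


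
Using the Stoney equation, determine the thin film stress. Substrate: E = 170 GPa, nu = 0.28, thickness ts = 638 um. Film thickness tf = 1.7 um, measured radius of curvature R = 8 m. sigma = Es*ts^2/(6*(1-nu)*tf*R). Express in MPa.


Step 1: Compute numerator: Es * ts^2 = 170 * 638^2 = 69197480 (GPa*um^2)
Step 2: Compute denominator (R in um): 6*(1-nu)*tf*R = 6*0.72*1.7*8e6 = 58752000.0 (um^2)
Step 3: sigma (GPa) = 69197480 / 58752000.0 = 1.177789e+00 GPa
Step 4: Convert to MPa (x1000): sigma = 1177.8 MPa


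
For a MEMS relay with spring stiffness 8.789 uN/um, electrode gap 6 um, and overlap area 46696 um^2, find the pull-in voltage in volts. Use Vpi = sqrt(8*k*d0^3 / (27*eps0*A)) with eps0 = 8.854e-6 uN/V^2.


Step 1: Compute numerator: 8 * k * d0^3 = 8 * 8.789 * 6^3 = 15187.392
Step 2: Compute denominator: 27 * eps0 * A = 27 * 8.854e-6 * 46696 = 11.163052
Step 3: Vpi = sqrt(15187.392 / 11.163052)
Vpi = 36.89 V


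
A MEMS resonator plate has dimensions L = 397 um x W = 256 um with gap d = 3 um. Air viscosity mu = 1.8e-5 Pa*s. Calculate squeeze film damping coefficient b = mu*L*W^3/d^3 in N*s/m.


Step 1: Convert to SI.
L = 397e-6 m, W = 256e-6 m, d = 3e-6 m
Step 2: W^3 = (256e-6)^3 = 1.68e-11 m^3
Step 3: d^3 = (3e-6)^3 = 2.70e-17 m^3
Step 4: b = 1.8e-5 * 397e-6 * 1.68e-11 / 2.70e-17
b = 4.44e-03 N*s/m


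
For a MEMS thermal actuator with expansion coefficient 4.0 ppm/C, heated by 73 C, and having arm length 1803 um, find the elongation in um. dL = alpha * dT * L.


Step 1: Convert CTE: alpha = 4.0 ppm/C = 4.0e-6 /C
Step 2: dL = 4.0e-6 * 73 * 1803
dL = 0.5265 um


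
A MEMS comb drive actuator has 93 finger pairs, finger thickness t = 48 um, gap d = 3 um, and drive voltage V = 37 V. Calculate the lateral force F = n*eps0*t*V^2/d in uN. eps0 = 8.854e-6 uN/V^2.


Step 1: Parameters: n=93, eps0=8.854e-6 uN/V^2, t=48 um, V=37 V, d=3 um
Step 2: V^2 = 1369
Step 3: F = 93 * 8.854e-6 * 48 * 1369 / 3
F = 18.036 uN


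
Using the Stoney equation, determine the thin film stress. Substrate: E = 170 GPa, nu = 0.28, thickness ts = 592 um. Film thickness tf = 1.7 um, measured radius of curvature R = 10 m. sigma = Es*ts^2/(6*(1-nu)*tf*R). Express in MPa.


Step 1: Compute numerator: Es * ts^2 = 170 * 592^2 = 59578880 (GPa*um^2)
Step 2: Compute denominator (R in um): 6*(1-nu)*tf*R = 6*0.72*1.7*10e6 = 73440000.0 (um^2)
Step 3: sigma (GPa) = 59578880 / 73440000.0 = 8.11259e-01 GPa
Step 4: Convert to MPa (x1000): sigma = 811.3 MPa


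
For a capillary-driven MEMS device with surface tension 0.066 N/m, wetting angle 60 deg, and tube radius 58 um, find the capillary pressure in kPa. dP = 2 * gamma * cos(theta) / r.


Step 1: cos(60 deg) = 0.5
Step 2: Convert r to m: r = 58e-6 m
Step 3: dP = 2 * 0.066 * 0.5 / 58e-6 = 1137.9 Pa
Step 4: Convert Pa to kPa (divide by 1000).
dP = 1.14 kPa


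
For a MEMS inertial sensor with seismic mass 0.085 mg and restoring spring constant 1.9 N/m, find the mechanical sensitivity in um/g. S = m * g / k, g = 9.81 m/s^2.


Step 1: Convert mass: m = 0.085 mg = 8.50e-08 kg
Step 2: S = m * g / k = 8.50e-08 * 9.81 / 1.9
Step 3: S = 4.39e-07 m/g
Step 4: Convert to um/g: S = 0.439 um/g


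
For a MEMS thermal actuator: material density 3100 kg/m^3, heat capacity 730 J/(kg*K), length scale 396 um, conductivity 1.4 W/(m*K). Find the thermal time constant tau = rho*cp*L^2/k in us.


Step 1: Convert L to m: L = 396e-6 m
Step 2: L^2 = (396e-6)^2 = 1.56816e-07 m^2
Step 3: tau = 3100 * 730 * 1.56816e-07 / 1.4 = 2.5348186286e-01 s
Step 4: Convert to microseconds (multiply by 1e6).
tau = 253481.863 us


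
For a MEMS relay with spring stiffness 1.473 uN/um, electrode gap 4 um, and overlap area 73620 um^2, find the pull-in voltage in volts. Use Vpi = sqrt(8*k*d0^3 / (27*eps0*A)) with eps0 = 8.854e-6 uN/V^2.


Step 1: Compute numerator: 8 * k * d0^3 = 8 * 1.473 * 4^3 = 754.176
Step 2: Compute denominator: 27 * eps0 * A = 27 * 8.854e-6 * 73620 = 17.59945
Step 3: Vpi = sqrt(754.176 / 17.59945)
Vpi = 6.55 V
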